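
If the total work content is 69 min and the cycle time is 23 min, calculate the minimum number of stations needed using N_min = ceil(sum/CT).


Formula: N_min = ceil(Sum of Task Times / Cycle Time)
N_min = ceil(69 min / 23 min) = ceil(3.0)
N_min = 3 stations

3


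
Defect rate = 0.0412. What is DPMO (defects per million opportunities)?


DPMO = defect_rate * 1000000 = 0.0412 * 1000000

41200


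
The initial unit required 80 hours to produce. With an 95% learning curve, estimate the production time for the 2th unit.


Formula: T_n = T_1 * (learning_rate)^(log2(n)) where learning_rate = rate/100
Doublings = log2(2) = 1
T_n = 80 * 0.95^1
T_n = 80 * 0.95 = 76.0 hours

76.0 hours


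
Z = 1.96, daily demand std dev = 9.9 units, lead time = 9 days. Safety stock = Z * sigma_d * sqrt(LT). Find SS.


Formula: SS = z * sigma_d * sqrt(LT)
sqrt(LT) = sqrt(9) = 3.0
SS = 1.96 * 9.9 * 3.0
SS = 58.2 units

58.2 units


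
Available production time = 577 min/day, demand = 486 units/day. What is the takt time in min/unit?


Formula: Takt Time = Available Production Time / Customer Demand
Takt = 577 min/day / 486 units/day
Takt = 1.19 min/unit

1.19 min/unit


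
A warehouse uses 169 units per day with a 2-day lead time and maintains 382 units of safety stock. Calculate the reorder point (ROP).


Formula: ROP = (Daily Demand * Lead Time) + Safety Stock
Demand during lead time = 169 * 2 = 338 units
ROP = 338 + 382 = 720 units

720 units


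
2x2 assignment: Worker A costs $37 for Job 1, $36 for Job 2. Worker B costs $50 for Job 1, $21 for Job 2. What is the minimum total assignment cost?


Option 1: A->1 + B->2 = $37 + $21 = $58
Option 2: A->2 + B->1 = $36 + $50 = $86
Min cost = min($58, $86) = $58

$58


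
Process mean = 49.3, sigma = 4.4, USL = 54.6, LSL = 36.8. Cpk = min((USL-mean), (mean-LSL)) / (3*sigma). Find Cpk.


Cpu = (54.6 - 49.3) / (3 * 4.4) = 0.4
Cpl = (49.3 - 36.8) / (3 * 4.4) = 0.95
Cpk = min(0.4, 0.95) = 0.4

0.4


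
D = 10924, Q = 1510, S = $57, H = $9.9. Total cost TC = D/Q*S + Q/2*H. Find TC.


TC = 10924/1510 * 57 + 1510/2 * 9.9

$7886.86


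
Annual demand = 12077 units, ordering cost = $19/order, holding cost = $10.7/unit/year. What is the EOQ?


Formula: EOQ = sqrt(2 * D * S / H)
Numerator: 2 * 12077 * 19 = 458926
2DS/H = 458926 / 10.7 = 42890.3
EOQ = sqrt(42890.3) = 207.1 units

207.1 units


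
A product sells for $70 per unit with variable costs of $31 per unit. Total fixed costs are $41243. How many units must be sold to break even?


Formula: BEQ = Fixed Costs / (Price - Variable Cost)
Contribution margin = $70 - $31 = $39/unit
BEQ = ceil($41243 / $39/unit) = ceil(1057.51) = 1058 units

1058 units


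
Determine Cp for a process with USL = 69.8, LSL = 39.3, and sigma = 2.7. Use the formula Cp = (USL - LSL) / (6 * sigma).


Cp = (69.8 - 39.3) / (6 * 2.7)

1.88


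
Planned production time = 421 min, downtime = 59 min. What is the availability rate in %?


Formula: Availability = (Planned Time - Downtime) / Planned Time * 100
Uptime = 421 - 59 = 362 min
Availability = 362 / 421 * 100 = 86.0%

86.0%


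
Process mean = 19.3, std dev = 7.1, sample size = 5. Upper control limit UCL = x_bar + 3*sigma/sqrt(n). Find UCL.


UCL = 19.3 + 3 * 7.1 / sqrt(5)

28.83


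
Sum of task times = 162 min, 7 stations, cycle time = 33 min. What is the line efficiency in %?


Formula: Efficiency = Sum of Task Times / (N_stations * CT) * 100
Total station capacity = 7 stations * 33 min = 231 min
Efficiency = 162 / 231 * 100 = 70.1%

70.1%


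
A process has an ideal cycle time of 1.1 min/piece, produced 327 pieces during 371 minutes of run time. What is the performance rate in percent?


Formula: Performance = (Ideal CT * Total Count) / Run Time * 100
Ideal output time = 1.1 * 327 = 359.7 min
Performance = 359.7 / 371 * 100 = 97.0%

97.0%


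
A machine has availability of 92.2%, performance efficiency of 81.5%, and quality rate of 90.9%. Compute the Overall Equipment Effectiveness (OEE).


Formula: OEE = Availability * Performance * Quality / 10000
A * P = 92.2% * 81.5% / 100 = 75.14%
OEE = 75.14% * 90.9% / 100 = 68.3%

68.3%


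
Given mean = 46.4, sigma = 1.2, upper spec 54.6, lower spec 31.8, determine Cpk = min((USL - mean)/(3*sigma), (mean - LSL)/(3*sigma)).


Cpu = (54.6 - 46.4) / (3 * 1.2) = 2.28
Cpl = (46.4 - 31.8) / (3 * 1.2) = 4.06
Cpk = min(2.28, 4.06) = 2.28

2.28


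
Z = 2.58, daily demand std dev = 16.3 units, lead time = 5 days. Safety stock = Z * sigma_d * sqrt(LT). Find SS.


Formula: SS = z * sigma_d * sqrt(LT)
sqrt(LT) = sqrt(5) = 2.2361
SS = 2.58 * 16.3 * 2.2361
SS = 94.0 units

94.0 units


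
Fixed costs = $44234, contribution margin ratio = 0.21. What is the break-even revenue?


Formula: BER = Fixed Costs / Contribution Margin Ratio
BER = $44234 / 0.21
BER = $210638.10 (to the nearest cent)

$210638.10


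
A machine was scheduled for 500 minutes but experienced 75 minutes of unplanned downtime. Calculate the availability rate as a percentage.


Formula: Availability = (Planned Time - Downtime) / Planned Time * 100
Uptime = 500 - 75 = 425 min
Availability = 425 / 500 * 100 = 85.0%

85.0%


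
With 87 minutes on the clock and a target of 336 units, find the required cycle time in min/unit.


Formula: CT = Available Time / Number of Units
CT = 87 min / 336 units
CT = 0.26 min/unit

0.26 min/unit


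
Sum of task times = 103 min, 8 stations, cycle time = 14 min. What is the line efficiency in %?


Formula: Efficiency = Sum of Task Times / (N_stations * CT) * 100
Total station capacity = 8 stations * 14 min = 112 min
Efficiency = 103 / 112 * 100 = 92.0%

92.0%


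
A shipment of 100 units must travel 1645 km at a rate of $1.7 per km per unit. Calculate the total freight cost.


TC = dist * cost * units = 1645 * 1.7 * 100 = $279650.00

$279650.00


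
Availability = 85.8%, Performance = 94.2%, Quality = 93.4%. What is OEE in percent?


Formula: OEE = Availability * Performance * Quality / 10000
A * P = 85.8% * 94.2% / 100 = 80.82%
OEE = 80.82% * 93.4% / 100 = 75.5%

75.5%


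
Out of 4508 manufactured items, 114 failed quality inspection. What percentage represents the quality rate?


Formula: Quality Rate = Good Pieces / Total Pieces * 100
Good pieces = 4508 - 114 = 4394
QR = 4394 / 4508 * 100 = 97.5%

97.5%


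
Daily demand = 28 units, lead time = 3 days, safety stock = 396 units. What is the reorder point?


Formula: ROP = (Daily Demand * Lead Time) + Safety Stock
Demand during lead time = 28 * 3 = 84 units
ROP = 84 + 396 = 480 units

480 units


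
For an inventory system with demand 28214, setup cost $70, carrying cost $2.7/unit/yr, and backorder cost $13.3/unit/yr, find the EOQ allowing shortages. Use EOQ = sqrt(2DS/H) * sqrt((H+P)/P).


Formula: EOQ* = sqrt(2DS/H) * sqrt((H+P)/P)
Base EOQ = sqrt(2*28214*70/2.7) = 1209.52 units
Correction = sqrt((2.7+13.3)/13.3) = 1.09682
EOQ* = 1209.52 * 1.09682 = 1326.6 units

1326.6 units


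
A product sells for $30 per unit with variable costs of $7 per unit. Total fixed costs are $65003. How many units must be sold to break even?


Formula: BEQ = Fixed Costs / (Price - Variable Cost)
Contribution margin = $30 - $7 = $23/unit
BEQ = ceil($65003 / $23/unit) = ceil(2826.22) = 2827 units

2827 units


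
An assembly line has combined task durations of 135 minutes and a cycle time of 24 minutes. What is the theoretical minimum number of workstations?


Formula: N_min = ceil(Sum of Task Times / Cycle Time)
N_min = ceil(135 min / 24 min) = ceil(5.625)
N_min = 6 stations

6


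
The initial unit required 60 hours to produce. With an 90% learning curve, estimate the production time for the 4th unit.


Formula: T_n = T_1 * (learning_rate)^(log2(n)) where learning_rate = rate/100
Doublings = log2(4) = 2
T_n = 60 * 0.9^2
T_n = 60 * 0.81 = 48.6 hours

48.6 hours


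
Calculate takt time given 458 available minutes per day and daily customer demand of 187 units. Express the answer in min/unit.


Formula: Takt Time = Available Production Time / Customer Demand
Takt = 458 min/day / 187 units/day
Takt = 2.45 min/unit

2.45 min/unit


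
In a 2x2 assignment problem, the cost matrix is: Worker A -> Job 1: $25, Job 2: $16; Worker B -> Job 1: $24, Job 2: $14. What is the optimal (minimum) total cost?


Option 1: A->1 + B->2 = $25 + $14 = $39
Option 2: A->2 + B->1 = $16 + $24 = $40
Min cost = min($39, $40) = $39

$39


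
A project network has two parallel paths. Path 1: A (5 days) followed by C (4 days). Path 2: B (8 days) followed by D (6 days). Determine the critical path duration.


Path 1 = 5 + 4 = 9 days
Path 2 = 8 + 6 = 14 days
Duration = max(9, 14) = 14 days

14 days


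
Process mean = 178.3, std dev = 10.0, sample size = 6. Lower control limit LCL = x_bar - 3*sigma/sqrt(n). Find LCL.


LCL = 178.3 - 3 * 10.0 / sqrt(6)

166.05


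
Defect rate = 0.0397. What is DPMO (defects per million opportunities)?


DPMO = defect_rate * 1000000 = 0.0397 * 1000000

39700


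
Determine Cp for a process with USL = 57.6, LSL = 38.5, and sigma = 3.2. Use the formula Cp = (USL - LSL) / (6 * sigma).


Cp = (57.6 - 38.5) / (6 * 3.2)

0.99


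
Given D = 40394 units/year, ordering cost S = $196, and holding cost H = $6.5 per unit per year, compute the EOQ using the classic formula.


Formula: EOQ = sqrt(2 * D * S / H)
Numerator: 2 * 40394 * 196 = 15834448
2DS/H = 15834448 / 6.5 = 2436068.9
EOQ = sqrt(2436068.9) = 1560.8 units

1560.8 units


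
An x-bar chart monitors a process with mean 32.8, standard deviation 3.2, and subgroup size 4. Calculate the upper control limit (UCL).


UCL = 32.8 + 3 * 3.2 / sqrt(4)

37.6


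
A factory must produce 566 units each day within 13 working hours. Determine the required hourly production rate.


Formula: Production Rate = Daily Demand / Available Hours
Rate = 566 units/day / 13 hours/day
Rate = 43.5 units/hour

43.5 units/hour


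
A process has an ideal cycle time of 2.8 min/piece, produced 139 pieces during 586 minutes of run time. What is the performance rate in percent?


Formula: Performance = (Ideal CT * Total Count) / Run Time * 100
Ideal output time = 2.8 * 139 = 389.2 min
Performance = 389.2 / 586 * 100 = 66.4%

66.4%


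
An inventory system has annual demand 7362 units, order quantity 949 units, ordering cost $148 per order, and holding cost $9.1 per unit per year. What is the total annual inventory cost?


TC = 7362/949 * 148 + 949/2 * 9.1

$5466.08


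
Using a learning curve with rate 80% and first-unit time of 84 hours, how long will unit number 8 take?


Formula: T_n = T_1 * (learning_rate)^(log2(n)) where learning_rate = rate/100
Doublings = log2(8) = 3
T_n = 84 * 0.8^3
T_n = 84 * 0.512 = 43.0 hours

43.0 hours


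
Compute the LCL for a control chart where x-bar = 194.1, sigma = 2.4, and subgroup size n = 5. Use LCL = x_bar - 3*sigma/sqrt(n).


LCL = 194.1 - 3 * 2.4 / sqrt(5)

190.88


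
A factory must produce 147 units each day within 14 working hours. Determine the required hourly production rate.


Formula: Production Rate = Daily Demand / Available Hours
Rate = 147 units/day / 14 hours/day
Rate = 10.5 units/hour

10.5 units/hour


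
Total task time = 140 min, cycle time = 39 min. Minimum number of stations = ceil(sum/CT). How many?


Formula: N_min = ceil(Sum of Task Times / Cycle Time)
N_min = ceil(140 min / 39 min) = ceil(3.5897)
N_min = 4 stations

4


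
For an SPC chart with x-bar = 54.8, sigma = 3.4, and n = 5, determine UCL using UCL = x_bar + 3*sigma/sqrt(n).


UCL = 54.8 + 3 * 3.4 / sqrt(5)

59.36


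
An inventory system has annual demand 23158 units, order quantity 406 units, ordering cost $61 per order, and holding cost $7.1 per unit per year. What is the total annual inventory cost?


TC = 23158/406 * 61 + 406/2 * 7.1

$4920.70


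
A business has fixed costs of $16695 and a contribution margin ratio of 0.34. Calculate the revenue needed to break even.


Formula: BER = Fixed Costs / Contribution Margin Ratio
BER = $16695 / 0.34
BER = $49102.94 (to the nearest cent)

$49102.94


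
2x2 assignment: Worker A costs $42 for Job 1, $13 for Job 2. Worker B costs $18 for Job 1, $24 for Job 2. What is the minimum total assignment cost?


Option 1: A->1 + B->2 = $42 + $24 = $66
Option 2: A->2 + B->1 = $13 + $18 = $31
Min cost = min($66, $31) = $31

$31


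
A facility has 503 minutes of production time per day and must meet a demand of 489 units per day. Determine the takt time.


Formula: Takt Time = Available Production Time / Customer Demand
Takt = 503 min/day / 489 units/day
Takt = 1.03 min/unit

1.03 min/unit


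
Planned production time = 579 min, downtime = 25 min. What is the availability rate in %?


Formula: Availability = (Planned Time - Downtime) / Planned Time * 100
Uptime = 579 - 25 = 554 min
Availability = 554 / 579 * 100 = 95.7%

95.7%


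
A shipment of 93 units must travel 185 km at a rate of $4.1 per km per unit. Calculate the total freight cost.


TC = dist * cost * units = 185 * 4.1 * 93 = $70540.50

$70540.50


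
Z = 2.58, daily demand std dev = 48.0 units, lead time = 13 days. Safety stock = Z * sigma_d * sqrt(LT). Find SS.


Formula: SS = z * sigma_d * sqrt(LT)
sqrt(LT) = sqrt(13) = 3.6056
SS = 2.58 * 48.0 * 3.6056
SS = 446.5 units

446.5 units


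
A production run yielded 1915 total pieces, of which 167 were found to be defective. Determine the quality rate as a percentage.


Formula: Quality Rate = Good Pieces / Total Pieces * 100
Good pieces = 1915 - 167 = 1748
QR = 1748 / 1915 * 100 = 91.3%

91.3%


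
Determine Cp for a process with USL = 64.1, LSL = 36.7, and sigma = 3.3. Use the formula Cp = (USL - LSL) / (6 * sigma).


Cp = (64.1 - 36.7) / (6 * 3.3)

1.38


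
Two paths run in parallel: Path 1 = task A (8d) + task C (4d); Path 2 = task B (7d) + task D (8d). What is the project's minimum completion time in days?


Path 1 = 8 + 4 = 12 days
Path 2 = 7 + 8 = 15 days
Duration = max(12, 15) = 15 days

15 days


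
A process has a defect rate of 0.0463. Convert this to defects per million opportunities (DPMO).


DPMO = defect_rate * 1000000 = 0.0463 * 1000000

46300


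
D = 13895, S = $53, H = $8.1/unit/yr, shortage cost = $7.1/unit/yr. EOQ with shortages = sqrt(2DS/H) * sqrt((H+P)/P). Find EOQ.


Formula: EOQ* = sqrt(2DS/H) * sqrt((H+P)/P)
Base EOQ = sqrt(2*13895*53/8.1) = 426.42 units
Correction = sqrt((8.1+7.1)/7.1) = 1.46316
EOQ* = 426.42 * 1.46316 = 623.9 units

623.9 units


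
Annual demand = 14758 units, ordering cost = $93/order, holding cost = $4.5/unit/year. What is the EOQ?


Formula: EOQ = sqrt(2 * D * S / H)
Numerator: 2 * 14758 * 93 = 2744988
2DS/H = 2744988 / 4.5 = 609997.3
EOQ = sqrt(609997.3) = 781.0 units

781.0 units


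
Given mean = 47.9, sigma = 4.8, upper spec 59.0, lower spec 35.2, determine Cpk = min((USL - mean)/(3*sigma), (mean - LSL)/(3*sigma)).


Cpu = (59.0 - 47.9) / (3 * 4.8) = 0.77
Cpl = (47.9 - 35.2) / (3 * 4.8) = 0.88
Cpk = min(0.77, 0.88) = 0.77

0.77


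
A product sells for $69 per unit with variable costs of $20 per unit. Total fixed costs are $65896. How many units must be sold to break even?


Formula: BEQ = Fixed Costs / (Price - Variable Cost)
Contribution margin = $69 - $20 = $49/unit
BEQ = ceil($65896 / $49/unit) = ceil(1344.82) = 1345 units

1345 units


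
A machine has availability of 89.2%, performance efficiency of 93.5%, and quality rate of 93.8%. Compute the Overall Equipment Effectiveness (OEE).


Formula: OEE = Availability * Performance * Quality / 10000
A * P = 89.2% * 93.5% / 100 = 83.4%
OEE = 83.4% * 93.8% / 100 = 78.2%

78.2%


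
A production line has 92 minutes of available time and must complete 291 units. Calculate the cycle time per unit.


Formula: CT = Available Time / Number of Units
CT = 92 min / 291 units
CT = 0.32 min/unit

0.32 min/unit


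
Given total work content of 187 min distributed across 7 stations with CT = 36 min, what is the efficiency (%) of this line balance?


Formula: Efficiency = Sum of Task Times / (N_stations * CT) * 100
Total station capacity = 7 stations * 36 min = 252 min
Efficiency = 187 / 252 * 100 = 74.2%

74.2%


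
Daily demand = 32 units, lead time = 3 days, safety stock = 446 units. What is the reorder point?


Formula: ROP = (Daily Demand * Lead Time) + Safety Stock
Demand during lead time = 32 * 3 = 96 units
ROP = 96 + 446 = 542 units

542 units


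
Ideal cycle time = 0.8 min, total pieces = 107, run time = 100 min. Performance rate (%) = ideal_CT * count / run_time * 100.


Formula: Performance = (Ideal CT * Total Count) / Run Time * 100
Ideal output time = 0.8 * 107 = 85.6 min
Performance = 85.6 / 100 * 100 = 85.6%

85.6%


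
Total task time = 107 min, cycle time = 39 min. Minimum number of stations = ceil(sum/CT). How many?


Formula: N_min = ceil(Sum of Task Times / Cycle Time)
N_min = ceil(107 min / 39 min) = ceil(2.7436)
N_min = 3 stations

3


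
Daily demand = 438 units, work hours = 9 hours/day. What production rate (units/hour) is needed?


Formula: Production Rate = Daily Demand / Available Hours
Rate = 438 units/day / 9 hours/day
Rate = 48.7 units/hour

48.7 units/hour


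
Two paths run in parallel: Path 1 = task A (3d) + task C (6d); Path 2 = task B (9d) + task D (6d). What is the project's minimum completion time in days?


Path 1 = 3 + 6 = 9 days
Path 2 = 9 + 6 = 15 days
Duration = max(9, 15) = 15 days

15 days


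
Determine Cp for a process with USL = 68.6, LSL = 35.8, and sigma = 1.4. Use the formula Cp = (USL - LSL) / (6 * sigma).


Cp = (68.6 - 35.8) / (6 * 1.4)

3.9


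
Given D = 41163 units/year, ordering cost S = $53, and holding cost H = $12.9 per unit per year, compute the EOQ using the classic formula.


Formula: EOQ = sqrt(2 * D * S / H)
Numerator: 2 * 41163 * 53 = 4363278
2DS/H = 4363278 / 12.9 = 338238.6
EOQ = sqrt(338238.6) = 581.6 units

581.6 units


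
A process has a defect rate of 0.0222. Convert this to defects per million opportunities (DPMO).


DPMO = defect_rate * 1000000 = 0.0222 * 1000000

22200


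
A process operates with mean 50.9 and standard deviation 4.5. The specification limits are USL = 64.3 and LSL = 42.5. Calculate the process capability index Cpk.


Cpu = (64.3 - 50.9) / (3 * 4.5) = 0.99
Cpl = (50.9 - 42.5) / (3 * 4.5) = 0.62
Cpk = min(0.99, 0.62) = 0.62

0.62


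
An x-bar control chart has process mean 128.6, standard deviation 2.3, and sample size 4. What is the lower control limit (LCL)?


LCL = 128.6 - 3 * 2.3 / sqrt(4)

125.15


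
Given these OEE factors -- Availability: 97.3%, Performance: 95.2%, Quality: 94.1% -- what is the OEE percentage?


Formula: OEE = Availability * Performance * Quality / 10000
A * P = 97.3% * 95.2% / 100 = 92.63%
OEE = 92.63% * 94.1% / 100 = 87.2%

87.2%


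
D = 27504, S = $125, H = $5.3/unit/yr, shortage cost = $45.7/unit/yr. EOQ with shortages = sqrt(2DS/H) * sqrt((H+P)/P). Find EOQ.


Formula: EOQ* = sqrt(2DS/H) * sqrt((H+P)/P)
Base EOQ = sqrt(2*27504*125/5.3) = 1139.02 units
Correction = sqrt((5.3+45.7)/45.7) = 1.0564
EOQ* = 1139.02 * 1.0564 = 1203.3 units

1203.3 units


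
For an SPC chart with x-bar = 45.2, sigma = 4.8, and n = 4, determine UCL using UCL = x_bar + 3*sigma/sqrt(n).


UCL = 45.2 + 3 * 4.8 / sqrt(4)

52.4


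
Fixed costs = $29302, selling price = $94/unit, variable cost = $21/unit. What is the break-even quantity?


Formula: BEQ = Fixed Costs / (Price - Variable Cost)
Contribution margin = $94 - $21 = $73/unit
BEQ = ceil($29302 / $73/unit) = ceil(401.4) = 402 units

402 units


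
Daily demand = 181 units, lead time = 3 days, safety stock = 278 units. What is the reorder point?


Formula: ROP = (Daily Demand * Lead Time) + Safety Stock
Demand during lead time = 181 * 3 = 543 units
ROP = 543 + 278 = 821 units

821 units


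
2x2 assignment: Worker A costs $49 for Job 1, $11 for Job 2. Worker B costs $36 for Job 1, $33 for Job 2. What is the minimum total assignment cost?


Option 1: A->1 + B->2 = $49 + $33 = $82
Option 2: A->2 + B->1 = $11 + $36 = $47
Min cost = min($82, $47) = $47

$47


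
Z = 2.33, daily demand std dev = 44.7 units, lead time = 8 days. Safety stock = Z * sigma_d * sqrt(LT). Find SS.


Formula: SS = z * sigma_d * sqrt(LT)
sqrt(LT) = sqrt(8) = 2.8284
SS = 2.33 * 44.7 * 2.8284
SS = 294.6 units

294.6 units


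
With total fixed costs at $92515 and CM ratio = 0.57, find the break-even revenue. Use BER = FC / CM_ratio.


Formula: BER = Fixed Costs / Contribution Margin Ratio
BER = $92515 / 0.57
BER = $162307.02 (to the nearest cent)

$162307.02


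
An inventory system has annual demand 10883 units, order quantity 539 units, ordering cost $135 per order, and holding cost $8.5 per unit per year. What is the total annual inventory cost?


TC = 10883/539 * 135 + 539/2 * 8.5

$5016.55


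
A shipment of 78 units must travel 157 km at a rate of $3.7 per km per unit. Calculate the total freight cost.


TC = dist * cost * units = 157 * 3.7 * 78 = $45310.20

$45310.20


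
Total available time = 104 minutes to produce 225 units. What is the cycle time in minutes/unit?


Formula: CT = Available Time / Number of Units
CT = 104 min / 225 units
CT = 0.46 min/unit

0.46 min/unit


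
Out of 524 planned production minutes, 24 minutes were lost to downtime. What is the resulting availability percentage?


Formula: Availability = (Planned Time - Downtime) / Planned Time * 100
Uptime = 524 - 24 = 500 min
Availability = 500 / 524 * 100 = 95.4%

95.4%


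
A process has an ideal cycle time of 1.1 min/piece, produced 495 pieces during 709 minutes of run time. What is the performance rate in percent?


Formula: Performance = (Ideal CT * Total Count) / Run Time * 100
Ideal output time = 1.1 * 495 = 544.5 min
Performance = 544.5 / 709 * 100 = 76.8%

76.8%


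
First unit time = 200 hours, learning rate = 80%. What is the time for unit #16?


Formula: T_n = T_1 * (learning_rate)^(log2(n)) where learning_rate = rate/100
Doublings = log2(16) = 4
T_n = 200 * 0.8^4
T_n = 200 * 0.4096 = 81.9 hours

81.9 hours


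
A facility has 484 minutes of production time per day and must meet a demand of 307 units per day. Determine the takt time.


Formula: Takt Time = Available Production Time / Customer Demand
Takt = 484 min/day / 307 units/day
Takt = 1.58 min/unit

1.58 min/unit


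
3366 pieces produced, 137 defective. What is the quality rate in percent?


Formula: Quality Rate = Good Pieces / Total Pieces * 100
Good pieces = 3366 - 137 = 3229
QR = 3229 / 3366 * 100 = 95.9%

95.9%


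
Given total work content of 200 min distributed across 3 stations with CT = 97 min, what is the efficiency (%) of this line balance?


Formula: Efficiency = Sum of Task Times / (N_stations * CT) * 100
Total station capacity = 3 stations * 97 min = 291 min
Efficiency = 200 / 291 * 100 = 68.7%

68.7%


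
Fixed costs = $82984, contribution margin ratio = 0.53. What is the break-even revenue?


Formula: BER = Fixed Costs / Contribution Margin Ratio
BER = $82984 / 0.53
BER = $156573.58 (to the nearest cent)

$156573.58


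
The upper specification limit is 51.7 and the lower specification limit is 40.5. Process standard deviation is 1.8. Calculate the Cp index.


Cp = (51.7 - 40.5) / (6 * 1.8)

1.04


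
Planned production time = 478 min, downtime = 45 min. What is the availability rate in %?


Formula: Availability = (Planned Time - Downtime) / Planned Time * 100
Uptime = 478 - 45 = 433 min
Availability = 433 / 478 * 100 = 90.6%

90.6%


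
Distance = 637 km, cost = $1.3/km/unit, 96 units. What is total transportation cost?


TC = dist * cost * units = 637 * 1.3 * 96 = $79497.60

$79497.60


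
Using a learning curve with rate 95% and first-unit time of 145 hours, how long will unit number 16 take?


Formula: T_n = T_1 * (learning_rate)^(log2(n)) where learning_rate = rate/100
Doublings = log2(16) = 4
T_n = 145 * 0.95^4
T_n = 145 * 0.8145 = 118.1 hours

118.1 hours


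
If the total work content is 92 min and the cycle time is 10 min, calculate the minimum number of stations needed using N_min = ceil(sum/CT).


Formula: N_min = ceil(Sum of Task Times / Cycle Time)
N_min = ceil(92 min / 10 min) = ceil(9.2)
N_min = 10 stations

10


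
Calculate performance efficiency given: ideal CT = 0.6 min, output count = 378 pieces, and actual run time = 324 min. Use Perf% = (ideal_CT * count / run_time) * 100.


Formula: Performance = (Ideal CT * Total Count) / Run Time * 100
Ideal output time = 0.6 * 378 = 226.8 min
Performance = 226.8 / 324 * 100 = 70.0%

70.0%


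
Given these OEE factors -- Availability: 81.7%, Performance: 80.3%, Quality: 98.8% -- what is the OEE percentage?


Formula: OEE = Availability * Performance * Quality / 10000
A * P = 81.7% * 80.3% / 100 = 65.61%
OEE = 65.61% * 98.8% / 100 = 64.8%

64.8%


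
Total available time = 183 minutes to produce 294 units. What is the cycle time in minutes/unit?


Formula: CT = Available Time / Number of Units
CT = 183 min / 294 units
CT = 0.62 min/unit

0.62 min/unit


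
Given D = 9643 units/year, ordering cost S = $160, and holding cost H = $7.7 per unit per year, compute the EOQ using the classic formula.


Formula: EOQ = sqrt(2 * D * S / H)
Numerator: 2 * 9643 * 160 = 3085760
2DS/H = 3085760 / 7.7 = 400748.1
EOQ = sqrt(400748.1) = 633.0 units

633.0 units


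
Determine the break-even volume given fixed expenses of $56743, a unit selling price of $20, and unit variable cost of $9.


Formula: BEQ = Fixed Costs / (Price - Variable Cost)
Contribution margin = $20 - $9 = $11/unit
BEQ = ceil($56743 / $11/unit) = ceil(5158.45) = 5159 units

5159 units


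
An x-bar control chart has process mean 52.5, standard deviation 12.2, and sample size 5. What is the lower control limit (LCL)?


LCL = 52.5 - 3 * 12.2 / sqrt(5)

36.13


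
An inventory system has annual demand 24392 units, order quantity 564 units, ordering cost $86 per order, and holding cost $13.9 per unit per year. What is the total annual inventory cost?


TC = 24392/564 * 86 + 564/2 * 13.9

$7639.15


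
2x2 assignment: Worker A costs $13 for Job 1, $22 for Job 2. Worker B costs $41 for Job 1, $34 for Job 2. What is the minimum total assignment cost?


Option 1: A->1 + B->2 = $13 + $34 = $47
Option 2: A->2 + B->1 = $22 + $41 = $63
Min cost = min($47, $63) = $47

$47


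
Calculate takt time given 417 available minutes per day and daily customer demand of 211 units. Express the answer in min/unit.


Formula: Takt Time = Available Production Time / Customer Demand
Takt = 417 min/day / 211 units/day
Takt = 1.98 min/unit

1.98 min/unit


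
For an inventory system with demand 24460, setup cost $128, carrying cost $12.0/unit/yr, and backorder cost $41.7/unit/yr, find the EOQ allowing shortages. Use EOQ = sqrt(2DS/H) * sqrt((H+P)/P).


Formula: EOQ* = sqrt(2DS/H) * sqrt((H+P)/P)
Base EOQ = sqrt(2*24460*128/12.0) = 722.37 units
Correction = sqrt((12.0+41.7)/41.7) = 1.1348
EOQ* = 722.37 * 1.1348 = 819.7 units

819.7 units


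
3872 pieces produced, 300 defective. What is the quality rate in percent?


Formula: Quality Rate = Good Pieces / Total Pieces * 100
Good pieces = 3872 - 300 = 3572
QR = 3572 / 3872 * 100 = 92.3%

92.3%


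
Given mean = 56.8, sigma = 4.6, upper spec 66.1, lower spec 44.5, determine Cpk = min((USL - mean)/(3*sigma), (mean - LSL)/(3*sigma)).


Cpu = (66.1 - 56.8) / (3 * 4.6) = 0.67
Cpl = (56.8 - 44.5) / (3 * 4.6) = 0.89
Cpk = min(0.67, 0.89) = 0.67

0.67


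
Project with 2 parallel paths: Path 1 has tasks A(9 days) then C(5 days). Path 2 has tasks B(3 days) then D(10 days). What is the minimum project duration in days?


Path 1 = 9 + 5 = 14 days
Path 2 = 3 + 10 = 13 days
Duration = max(14, 13) = 14 days

14 days


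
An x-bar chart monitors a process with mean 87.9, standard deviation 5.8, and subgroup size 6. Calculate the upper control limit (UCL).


UCL = 87.9 + 3 * 5.8 / sqrt(6)

95.0


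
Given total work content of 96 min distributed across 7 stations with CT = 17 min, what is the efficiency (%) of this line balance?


Formula: Efficiency = Sum of Task Times / (N_stations * CT) * 100
Total station capacity = 7 stations * 17 min = 119 min
Efficiency = 96 / 119 * 100 = 80.7%

80.7%


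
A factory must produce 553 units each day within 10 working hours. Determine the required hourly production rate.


Formula: Production Rate = Daily Demand / Available Hours
Rate = 553 units/day / 10 hours/day
Rate = 55.3 units/hour

55.3 units/hour


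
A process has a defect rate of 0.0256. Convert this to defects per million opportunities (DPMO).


DPMO = defect_rate * 1000000 = 0.0256 * 1000000

25600


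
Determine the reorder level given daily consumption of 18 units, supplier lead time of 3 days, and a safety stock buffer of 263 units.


Formula: ROP = (Daily Demand * Lead Time) + Safety Stock
Demand during lead time = 18 * 3 = 54 units
ROP = 54 + 263 = 317 units

317 units


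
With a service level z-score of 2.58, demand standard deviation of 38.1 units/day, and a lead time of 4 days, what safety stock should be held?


Formula: SS = z * sigma_d * sqrt(LT)
sqrt(LT) = sqrt(4) = 2.0
SS = 2.58 * 38.1 * 2.0
SS = 196.6 units

196.6 units


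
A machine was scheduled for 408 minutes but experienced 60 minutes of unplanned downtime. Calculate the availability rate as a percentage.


Formula: Availability = (Planned Time - Downtime) / Planned Time * 100
Uptime = 408 - 60 = 348 min
Availability = 348 / 408 * 100 = 85.3%

85.3%


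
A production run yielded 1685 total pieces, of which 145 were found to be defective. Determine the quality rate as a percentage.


Formula: Quality Rate = Good Pieces / Total Pieces * 100
Good pieces = 1685 - 145 = 1540
QR = 1540 / 1685 * 100 = 91.4%

91.4%


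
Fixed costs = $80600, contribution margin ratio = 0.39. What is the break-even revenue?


Formula: BER = Fixed Costs / Contribution Margin Ratio
BER = $80600 / 0.39
BER = $206666.67 (to the nearest cent)

$206666.67


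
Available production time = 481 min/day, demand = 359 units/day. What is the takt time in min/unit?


Formula: Takt Time = Available Production Time / Customer Demand
Takt = 481 min/day / 359 units/day
Takt = 1.34 min/unit

1.34 min/unit


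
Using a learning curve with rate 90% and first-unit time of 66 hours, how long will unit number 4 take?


Formula: T_n = T_1 * (learning_rate)^(log2(n)) where learning_rate = rate/100
Doublings = log2(4) = 2
T_n = 66 * 0.9^2
T_n = 66 * 0.81 = 53.5 hours

53.5 hours


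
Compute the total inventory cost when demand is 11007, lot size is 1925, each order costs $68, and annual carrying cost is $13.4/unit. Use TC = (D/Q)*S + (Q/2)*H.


TC = 11007/1925 * 68 + 1925/2 * 13.4

$13286.32


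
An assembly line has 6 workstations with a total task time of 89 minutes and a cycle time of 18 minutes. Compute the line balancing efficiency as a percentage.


Formula: Efficiency = Sum of Task Times / (N_stations * CT) * 100
Total station capacity = 6 stations * 18 min = 108 min
Efficiency = 89 / 108 * 100 = 82.4%

82.4%


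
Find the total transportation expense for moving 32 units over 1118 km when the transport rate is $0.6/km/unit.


TC = dist * cost * units = 1118 * 0.6 * 32 = $21465.60

$21465.60


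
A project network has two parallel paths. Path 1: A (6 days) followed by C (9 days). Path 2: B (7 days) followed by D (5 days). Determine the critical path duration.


Path 1 = 6 + 9 = 15 days
Path 2 = 7 + 5 = 12 days
Duration = max(15, 12) = 15 days

15 days


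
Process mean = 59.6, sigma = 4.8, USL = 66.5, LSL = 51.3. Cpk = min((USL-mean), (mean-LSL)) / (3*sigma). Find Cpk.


Cpu = (66.5 - 59.6) / (3 * 4.8) = 0.48
Cpl = (59.6 - 51.3) / (3 * 4.8) = 0.58
Cpk = min(0.48, 0.58) = 0.48

0.48


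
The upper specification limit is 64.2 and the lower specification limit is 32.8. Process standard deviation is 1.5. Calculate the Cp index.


Cp = (64.2 - 32.8) / (6 * 1.5)

3.49


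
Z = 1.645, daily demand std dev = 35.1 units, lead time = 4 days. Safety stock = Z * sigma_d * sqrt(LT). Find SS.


Formula: SS = z * sigma_d * sqrt(LT)
sqrt(LT) = sqrt(4) = 2.0
SS = 1.645 * 35.1 * 2.0
SS = 115.5 units

115.5 units


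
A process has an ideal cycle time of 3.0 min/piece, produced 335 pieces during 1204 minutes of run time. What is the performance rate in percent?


Formula: Performance = (Ideal CT * Total Count) / Run Time * 100
Ideal output time = 3.0 * 335 = 1005.0 min
Performance = 1005.0 / 1204 * 100 = 83.5%

83.5%


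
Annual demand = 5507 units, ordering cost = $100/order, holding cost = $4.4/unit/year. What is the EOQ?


Formula: EOQ = sqrt(2 * D * S / H)
Numerator: 2 * 5507 * 100 = 1101400
2DS/H = 1101400 / 4.4 = 250318.2
EOQ = sqrt(250318.2) = 500.3 units

500.3 units


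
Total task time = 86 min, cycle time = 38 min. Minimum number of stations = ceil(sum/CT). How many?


Formula: N_min = ceil(Sum of Task Times / Cycle Time)
N_min = ceil(86 min / 38 min) = ceil(2.2632)
N_min = 3 stations

3


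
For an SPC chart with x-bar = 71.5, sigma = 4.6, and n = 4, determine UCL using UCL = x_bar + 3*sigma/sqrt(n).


UCL = 71.5 + 3 * 4.6 / sqrt(4)

78.4


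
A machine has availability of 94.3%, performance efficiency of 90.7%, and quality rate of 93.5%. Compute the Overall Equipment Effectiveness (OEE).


Formula: OEE = Availability * Performance * Quality / 10000
A * P = 94.3% * 90.7% / 100 = 85.53%
OEE = 85.53% * 93.5% / 100 = 80.0%

80.0%


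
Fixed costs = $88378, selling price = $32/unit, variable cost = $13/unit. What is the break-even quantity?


Formula: BEQ = Fixed Costs / (Price - Variable Cost)
Contribution margin = $32 - $13 = $19/unit
BEQ = ceil($88378 / $19/unit) = ceil(4651.47) = 4652 units

4652 units


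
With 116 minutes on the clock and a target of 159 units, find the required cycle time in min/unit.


Formula: CT = Available Time / Number of Units
CT = 116 min / 159 units
CT = 0.73 min/unit

0.73 min/unit


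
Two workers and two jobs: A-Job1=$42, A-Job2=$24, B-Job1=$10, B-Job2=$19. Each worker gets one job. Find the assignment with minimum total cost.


Option 1: A->1 + B->2 = $42 + $19 = $61
Option 2: A->2 + B->1 = $24 + $10 = $34
Min cost = min($61, $34) = $34

$34


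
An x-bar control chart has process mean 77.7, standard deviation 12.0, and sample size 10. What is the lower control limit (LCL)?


LCL = 77.7 - 3 * 12.0 / sqrt(10)

66.32


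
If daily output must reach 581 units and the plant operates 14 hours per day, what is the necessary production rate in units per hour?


Formula: Production Rate = Daily Demand / Available Hours
Rate = 581 units/day / 14 hours/day
Rate = 41.5 units/hour

41.5 units/hour


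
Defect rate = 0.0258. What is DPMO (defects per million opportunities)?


DPMO = defect_rate * 1000000 = 0.0258 * 1000000

25800


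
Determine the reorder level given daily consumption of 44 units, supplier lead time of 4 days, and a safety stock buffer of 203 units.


Formula: ROP = (Daily Demand * Lead Time) + Safety Stock
Demand during lead time = 44 * 4 = 176 units
ROP = 176 + 203 = 379 units

379 units


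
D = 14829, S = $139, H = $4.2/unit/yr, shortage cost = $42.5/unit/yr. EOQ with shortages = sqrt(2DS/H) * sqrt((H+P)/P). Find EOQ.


Formula: EOQ* = sqrt(2DS/H) * sqrt((H+P)/P)
Base EOQ = sqrt(2*14829*139/4.2) = 990.73 units
Correction = sqrt((4.2+42.5)/42.5) = 1.04825
EOQ* = 990.73 * 1.04825 = 1038.5 units

1038.5 units


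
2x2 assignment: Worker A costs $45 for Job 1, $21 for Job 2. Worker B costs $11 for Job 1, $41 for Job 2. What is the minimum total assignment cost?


Option 1: A->1 + B->2 = $45 + $41 = $86
Option 2: A->2 + B->1 = $21 + $11 = $32
Min cost = min($86, $32) = $32

$32


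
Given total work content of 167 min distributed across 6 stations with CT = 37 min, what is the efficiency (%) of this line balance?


Formula: Efficiency = Sum of Task Times / (N_stations * CT) * 100
Total station capacity = 6 stations * 37 min = 222 min
Efficiency = 167 / 222 * 100 = 75.2%

75.2%


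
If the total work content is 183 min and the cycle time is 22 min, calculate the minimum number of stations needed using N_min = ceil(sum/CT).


Formula: N_min = ceil(Sum of Task Times / Cycle Time)
N_min = ceil(183 min / 22 min) = ceil(8.3182)
N_min = 9 stations

9


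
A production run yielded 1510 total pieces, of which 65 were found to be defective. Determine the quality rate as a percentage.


Formula: Quality Rate = Good Pieces / Total Pieces * 100
Good pieces = 1510 - 65 = 1445
QR = 1445 / 1510 * 100 = 95.7%

95.7%


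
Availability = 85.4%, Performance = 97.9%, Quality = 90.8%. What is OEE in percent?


Formula: OEE = Availability * Performance * Quality / 10000
A * P = 85.4% * 97.9% / 100 = 83.61%
OEE = 83.61% * 90.8% / 100 = 75.9%

75.9%


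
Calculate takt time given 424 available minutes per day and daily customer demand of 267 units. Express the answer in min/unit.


Formula: Takt Time = Available Production Time / Customer Demand
Takt = 424 min/day / 267 units/day
Takt = 1.59 min/unit

1.59 min/unit


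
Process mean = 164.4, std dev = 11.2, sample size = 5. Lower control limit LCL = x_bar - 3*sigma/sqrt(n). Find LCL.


LCL = 164.4 - 3 * 11.2 / sqrt(5)

149.37


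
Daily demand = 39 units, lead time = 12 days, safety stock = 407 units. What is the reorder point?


Formula: ROP = (Daily Demand * Lead Time) + Safety Stock
Demand during lead time = 39 * 12 = 468 units
ROP = 468 + 407 = 875 units

875 units


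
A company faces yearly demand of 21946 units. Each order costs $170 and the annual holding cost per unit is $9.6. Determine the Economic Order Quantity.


Formula: EOQ = sqrt(2 * D * S / H)
Numerator: 2 * 21946 * 170 = 7461640
2DS/H = 7461640 / 9.6 = 777254.2
EOQ = sqrt(777254.2) = 881.6 units

881.6 units


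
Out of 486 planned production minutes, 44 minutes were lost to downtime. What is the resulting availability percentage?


Formula: Availability = (Planned Time - Downtime) / Planned Time * 100
Uptime = 486 - 44 = 442 min
Availability = 442 / 486 * 100 = 90.9%

90.9%


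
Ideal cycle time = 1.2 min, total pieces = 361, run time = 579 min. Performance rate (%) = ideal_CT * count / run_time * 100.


Formula: Performance = (Ideal CT * Total Count) / Run Time * 100
Ideal output time = 1.2 * 361 = 433.2 min
Performance = 433.2 / 579 * 100 = 74.8%

74.8%


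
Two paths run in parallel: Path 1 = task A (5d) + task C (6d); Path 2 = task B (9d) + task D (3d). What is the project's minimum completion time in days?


Path 1 = 5 + 6 = 11 days
Path 2 = 9 + 3 = 12 days
Duration = max(11, 12) = 12 days

12 days


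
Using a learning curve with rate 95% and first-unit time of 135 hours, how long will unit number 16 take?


Formula: T_n = T_1 * (learning_rate)^(log2(n)) where learning_rate = rate/100
Doublings = log2(16) = 4
T_n = 135 * 0.95^4
T_n = 135 * 0.8145 = 110.0 hours

110.0 hours


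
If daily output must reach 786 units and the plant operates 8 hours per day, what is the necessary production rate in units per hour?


Formula: Production Rate = Daily Demand / Available Hours
Rate = 786 units/day / 8 hours/day
Rate = 98.3 units/hour

98.3 units/hour


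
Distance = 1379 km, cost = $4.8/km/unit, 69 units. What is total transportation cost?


TC = dist * cost * units = 1379 * 4.8 * 69 = $456724.80

$456724.80


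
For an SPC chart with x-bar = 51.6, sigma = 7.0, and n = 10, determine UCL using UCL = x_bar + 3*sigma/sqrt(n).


UCL = 51.6 + 3 * 7.0 / sqrt(10)

58.24
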